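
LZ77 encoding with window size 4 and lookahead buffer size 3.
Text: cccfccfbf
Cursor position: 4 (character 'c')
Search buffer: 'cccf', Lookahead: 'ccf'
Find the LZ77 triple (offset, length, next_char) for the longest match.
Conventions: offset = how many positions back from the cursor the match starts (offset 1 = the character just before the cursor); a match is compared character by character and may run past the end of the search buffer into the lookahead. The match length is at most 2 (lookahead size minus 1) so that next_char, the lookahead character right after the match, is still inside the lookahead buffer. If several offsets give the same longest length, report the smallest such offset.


Try each offset into the search buffer:
  offset=1 (pos 3, char 'f'): match length 0
  offset=2 (pos 2, char 'c'): match length 1
  offset=3 (pos 1, char 'c'): match length 2
  offset=4 (pos 0, char 'c'): match length 2
Longest match has length 2, found at offsets 3, 4; take the smallest, offset 3.
next_char = character at position 4 + 2 = 6 -> 'f'

Best match: offset=3, length=2 (matching 'cc' starting at position 1)
LZ77 triple: (3, 2, 'f')


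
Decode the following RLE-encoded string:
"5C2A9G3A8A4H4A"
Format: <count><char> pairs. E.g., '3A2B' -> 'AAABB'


Expanding each <count><char> pair:
  5C -> 'CCCCC'
  2A -> 'AA'
  9G -> 'GGGGGGGGG'
  3A -> 'AAA'
  8A -> 'AAAAAAAA'
  4H -> 'HHHH'
  4A -> 'AAAA'

Decoded = CCCCCAAGGGGGGGGGAAAAAAAAAAAHHHHAAAA


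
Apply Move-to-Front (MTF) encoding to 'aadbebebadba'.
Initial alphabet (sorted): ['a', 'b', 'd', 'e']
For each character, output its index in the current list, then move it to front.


MTF encoding:
'a': index 0 in ['a', 'b', 'd', 'e'] -> ['a', 'b', 'd', 'e']
'a': index 0 in ['a', 'b', 'd', 'e'] -> ['a', 'b', 'd', 'e']
'd': index 2 in ['a', 'b', 'd', 'e'] -> ['d', 'a', 'b', 'e']
'b': index 2 in ['d', 'a', 'b', 'e'] -> ['b', 'd', 'a', 'e']
'e': index 3 in ['b', 'd', 'a', 'e'] -> ['e', 'b', 'd', 'a']
'b': index 1 in ['e', 'b', 'd', 'a'] -> ['b', 'e', 'd', 'a']
'e': index 1 in ['b', 'e', 'd', 'a'] -> ['e', 'b', 'd', 'a']
'b': index 1 in ['e', 'b', 'd', 'a'] -> ['b', 'e', 'd', 'a']
'a': index 3 in ['b', 'e', 'd', 'a'] -> ['a', 'b', 'e', 'd']
'd': index 3 in ['a', 'b', 'e', 'd'] -> ['d', 'a', 'b', 'e']
'b': index 2 in ['d', 'a', 'b', 'e'] -> ['b', 'd', 'a', 'e']
'a': index 2 in ['b', 'd', 'a', 'e'] -> ['a', 'b', 'd', 'e']


Output: [0, 0, 2, 2, 3, 1, 1, 1, 3, 3, 2, 2]


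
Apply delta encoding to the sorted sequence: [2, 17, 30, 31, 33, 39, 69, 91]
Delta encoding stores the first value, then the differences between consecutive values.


First value: 2
Deltas:
  17 - 2 = 15
  30 - 17 = 13
  31 - 30 = 1
  33 - 31 = 2
  39 - 33 = 6
  69 - 39 = 30
  91 - 69 = 22


Delta encoded: [2, 15, 13, 1, 2, 6, 30, 22]


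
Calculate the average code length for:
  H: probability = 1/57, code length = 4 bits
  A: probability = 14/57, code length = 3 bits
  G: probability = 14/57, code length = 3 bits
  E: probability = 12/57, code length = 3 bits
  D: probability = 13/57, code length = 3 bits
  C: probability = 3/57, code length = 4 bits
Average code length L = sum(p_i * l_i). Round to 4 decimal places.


Weighted contributions p_i * l_i:
  H: (1/57) * 4 = 4/57
  A: (14/57) * 3 = 42/57
  G: (14/57) * 3 = 42/57
  E: (12/57) * 3 = 36/57
  D: (13/57) * 3 = 39/57
  C: (3/57) * 4 = 12/57
Sum = (4 + 42 + 42 + 36 + 39 + 12)/57 = 175/57

L = 175/57 = 3.0702 bits/symbol


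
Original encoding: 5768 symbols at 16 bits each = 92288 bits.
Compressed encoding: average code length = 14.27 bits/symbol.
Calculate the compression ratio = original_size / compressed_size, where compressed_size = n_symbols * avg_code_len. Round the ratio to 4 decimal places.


original_size = n_symbols * orig_bits = 5768 * 16 = 92288 bits
compressed_size = n_symbols * avg_code_len = 5768 * 14.27 = 82309.36 bits
ratio = original_size / compressed_size = 92288 / 82309.36 = 1.1212

Compression ratio = 1.1212


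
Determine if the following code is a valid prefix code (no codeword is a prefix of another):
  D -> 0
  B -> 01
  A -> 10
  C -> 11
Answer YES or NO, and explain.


Checking each pair (does one codeword prefix another?):
  D='0' vs B='01': prefix -- VIOLATION

NO -- this is NOT a valid prefix code. D (0) is a prefix of B (01).


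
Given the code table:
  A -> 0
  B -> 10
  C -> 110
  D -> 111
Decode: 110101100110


Decoding:
110 -> C
10 -> B
110 -> C
0 -> A
110 -> C


Result: CBCAC


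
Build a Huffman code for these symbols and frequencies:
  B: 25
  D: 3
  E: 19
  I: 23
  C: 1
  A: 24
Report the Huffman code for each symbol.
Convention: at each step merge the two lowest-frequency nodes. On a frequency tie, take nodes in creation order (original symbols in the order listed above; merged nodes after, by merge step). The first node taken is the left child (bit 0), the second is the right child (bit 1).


Huffman tree construction:
Step 1: Merge C(1) + D(3) = 4
Step 2: Merge (C+D)(4) + E(19) = 23
Step 3: Merge I(23) + ((C+D)+E)(23) = 46
Step 4: Merge A(24) + B(25) = 49
Step 5: Merge (I+((C+D)+E))(46) + (A+B)(49) = 95
Read each symbol's code off the tree from the root (left child = 0, right child = 1).

Codes:
  B: 11 (length 2)
  D: 0101 (length 4)
  E: 011 (length 3)
  I: 00 (length 2)
  C: 0100 (length 4)
  A: 10 (length 2)
Average code length: 217/95 = 2.2842 bits/symbol


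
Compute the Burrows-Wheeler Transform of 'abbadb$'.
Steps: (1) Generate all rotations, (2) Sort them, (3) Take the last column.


Rotations (sorted):
  0: $abbadb -> last char: b
  1: abbadb$ -> last char: $
  2: adb$abb -> last char: b
  3: b$abbad -> last char: d
  4: badb$ab -> last char: b
  5: bbadb$a -> last char: a
  6: db$abba -> last char: a


BWT = b$bdbaa


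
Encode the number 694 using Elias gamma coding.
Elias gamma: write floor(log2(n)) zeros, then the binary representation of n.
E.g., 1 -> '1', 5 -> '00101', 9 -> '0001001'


num_bits = floor(log2(694)) + 1 = 10
leading_zeros = num_bits - 1 = 9
binary(694) = 1010110110

Elias gamma(694) = '000000000' + '1010110110' = 0000000001010110110 (19 bits)


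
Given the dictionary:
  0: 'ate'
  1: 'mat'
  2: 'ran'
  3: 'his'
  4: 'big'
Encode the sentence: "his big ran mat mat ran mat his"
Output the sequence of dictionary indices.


Look up each word in the dictionary:
  'his' -> 3
  'big' -> 4
  'ran' -> 2
  'mat' -> 1
  'mat' -> 1
  'ran' -> 2
  'mat' -> 1
  'his' -> 3

Encoded: [3, 4, 2, 1, 1, 2, 1, 3]


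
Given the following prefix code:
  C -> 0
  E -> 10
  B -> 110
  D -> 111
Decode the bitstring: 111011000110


Decoding step by step:
Bits 111 -> D
Bits 0 -> C
Bits 110 -> B
Bits 0 -> C
Bits 0 -> C
Bits 110 -> B


Decoded message: DCBCCB


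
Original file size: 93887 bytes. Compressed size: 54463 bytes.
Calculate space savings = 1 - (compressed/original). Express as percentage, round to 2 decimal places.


ratio = compressed/original = 54463/93887 = 0.580091
savings = 1 - ratio = 1 - 0.580091 = 0.419909
as a percentage: 0.419909 * 100 = 41.99%

Space savings = 1 - 54463/93887 = 41.99%


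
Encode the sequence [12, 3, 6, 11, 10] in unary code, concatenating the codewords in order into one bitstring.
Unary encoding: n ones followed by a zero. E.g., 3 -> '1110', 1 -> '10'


Encode each number as n ones followed by a terminating 0:
  12 -> 1111111111110 (13 bits)
  3 -> 1110 (4 bits)
  6 -> 1111110 (7 bits)
  11 -> 111111111110 (12 bits)
  10 -> 11111111110 (11 bits)
Total length = 13 + 4 + 7 + 12 + 11 = 47 bits.

Unary([12, 3, 6, 11, 10]) = 11111111111101110111111011111111111011111111110 (47 bits)


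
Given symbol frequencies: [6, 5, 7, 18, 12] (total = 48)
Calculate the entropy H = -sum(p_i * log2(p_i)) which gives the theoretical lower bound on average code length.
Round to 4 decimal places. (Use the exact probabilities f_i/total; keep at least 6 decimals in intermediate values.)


Per-symbol terms -p_i * log2(p_i) with p_i = f_i/48:
  p = 6/48 = 0.125000: log2(p) = -3.000000, -p*log2(p) = 0.375000
  p = 5/48 = 0.104167: log2(p) = -3.263034, -p*log2(p) = 0.339899
  p = 7/48 = 0.145833: log2(p) = -2.777608, -p*log2(p) = 0.405068
  p = 18/48 = 0.375000: log2(p) = -1.415037, -p*log2(p) = 0.530639
  p = 12/48 = 0.250000: log2(p) = -2.000000, -p*log2(p) = 0.500000
H = 0.375000 + 0.339899 + 0.405068 + 0.530639 + 0.500000 = 2.150606

H = 2.1506 bits/symbol


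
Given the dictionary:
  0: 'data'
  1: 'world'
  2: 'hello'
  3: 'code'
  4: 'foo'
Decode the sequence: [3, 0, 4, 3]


Look up each index in the dictionary:
  3 -> 'code'
  0 -> 'data'
  4 -> 'foo'
  3 -> 'code'

Decoded: "code data foo code"


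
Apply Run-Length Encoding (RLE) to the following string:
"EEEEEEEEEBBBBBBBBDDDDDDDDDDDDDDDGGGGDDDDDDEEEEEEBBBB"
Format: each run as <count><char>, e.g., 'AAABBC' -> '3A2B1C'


Scanning runs left to right:
  i=0: run of 'E' x 9 -> '9E'
  i=9: run of 'B' x 8 -> '8B'
  i=17: run of 'D' x 15 -> '15D'
  i=32: run of 'G' x 4 -> '4G'
  i=36: run of 'D' x 6 -> '6D'
  i=42: run of 'E' x 6 -> '6E'
  i=48: run of 'B' x 4 -> '4B'

RLE = 9E8B15D4G6D6E4B


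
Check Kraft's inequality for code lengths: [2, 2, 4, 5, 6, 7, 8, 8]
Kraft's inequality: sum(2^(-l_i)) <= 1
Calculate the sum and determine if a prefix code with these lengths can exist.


Sum = 2^(-2) + 2^(-2) + 2^(-4) + 2^(-5) + 2^(-6) + 2^(-7) + 2^(-8) + 2^(-8)
    = 0.25 + 0.25 + 0.0625 + 0.03125 + 0.015625 + 0.0078125 + 0.00390625 + 0.00390625
    = 160/256 = 0.625
Since 0.625 <= 1, Kraft's inequality IS satisfied.
A prefix code with these lengths CAN exist.

Kraft sum = 0.625. Satisfied.


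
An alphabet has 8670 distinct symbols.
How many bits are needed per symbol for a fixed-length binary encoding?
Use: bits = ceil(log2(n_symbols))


log2(8670) = 13.0818
Bracket: 2^13 = 8192 < 8670 <= 2^14 = 16384
So ceil(log2(8670)) = 14

bits = ceil(log2(8670)) = ceil(13.0818) = 14 bits


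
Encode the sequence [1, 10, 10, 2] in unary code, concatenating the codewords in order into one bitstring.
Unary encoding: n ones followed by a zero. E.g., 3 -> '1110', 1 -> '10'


Encode each number as n ones followed by a terminating 0:
  1 -> 10 (2 bits)
  10 -> 11111111110 (11 bits)
  10 -> 11111111110 (11 bits)
  2 -> 110 (3 bits)
Total length = 2 + 11 + 11 + 3 = 27 bits.

Unary([1, 10, 10, 2]) = 101111111111011111111110110 (27 bits)


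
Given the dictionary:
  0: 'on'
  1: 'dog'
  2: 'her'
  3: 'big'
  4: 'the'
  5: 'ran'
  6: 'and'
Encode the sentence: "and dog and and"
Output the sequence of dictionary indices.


Look up each word in the dictionary:
  'and' -> 6
  'dog' -> 1
  'and' -> 6
  'and' -> 6

Encoded: [6, 1, 6, 6]


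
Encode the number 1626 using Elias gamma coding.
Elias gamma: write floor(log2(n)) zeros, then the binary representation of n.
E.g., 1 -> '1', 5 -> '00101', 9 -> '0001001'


num_bits = floor(log2(1626)) + 1 = 11
leading_zeros = num_bits - 1 = 10
binary(1626) = 11001011010

Elias gamma(1626) = '0000000000' + '11001011010' = 000000000011001011010 (21 bits)


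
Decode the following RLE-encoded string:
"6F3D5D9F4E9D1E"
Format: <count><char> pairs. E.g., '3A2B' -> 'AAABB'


Expanding each <count><char> pair:
  6F -> 'FFFFFF'
  3D -> 'DDD'
  5D -> 'DDDDD'
  9F -> 'FFFFFFFFF'
  4E -> 'EEEE'
  9D -> 'DDDDDDDDD'
  1E -> 'E'

Decoded = FFFFFFDDDDDDDDFFFFFFFFFEEEEDDDDDDDDDE


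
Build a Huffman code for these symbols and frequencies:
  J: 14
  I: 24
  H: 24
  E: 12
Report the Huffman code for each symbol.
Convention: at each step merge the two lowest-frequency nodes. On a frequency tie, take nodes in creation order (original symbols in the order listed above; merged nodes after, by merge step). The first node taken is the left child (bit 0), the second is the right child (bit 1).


Huffman tree construction:
Step 1: Merge E(12) + J(14) = 26
Step 2: Merge I(24) + H(24) = 48
Step 3: Merge (E+J)(26) + (I+H)(48) = 74
Read each symbol's code off the tree from the root (left child = 0, right child = 1).

Codes:
  J: 01 (length 2)
  I: 10 (length 2)
  H: 11 (length 2)
  E: 00 (length 2)
Average code length: 148/74 = 2.0000 bits/symbol


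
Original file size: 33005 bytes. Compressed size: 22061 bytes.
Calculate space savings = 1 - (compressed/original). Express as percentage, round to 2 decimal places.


ratio = compressed/original = 22061/33005 = 0.668414
savings = 1 - ratio = 1 - 0.668414 = 0.331586
as a percentage: 0.331586 * 100 = 33.16%

Space savings = 1 - 22061/33005 = 33.16%


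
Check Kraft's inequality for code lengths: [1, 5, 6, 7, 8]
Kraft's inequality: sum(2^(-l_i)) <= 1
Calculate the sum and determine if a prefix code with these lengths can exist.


Sum = 2^(-1) + 2^(-5) + 2^(-6) + 2^(-7) + 2^(-8)
    = 0.5 + 0.03125 + 0.015625 + 0.0078125 + 0.00390625
    = 143/256 = 0.55859375
Since 0.55859375 <= 1, Kraft's inequality IS satisfied.
A prefix code with these lengths CAN exist.

Kraft sum = 0.55859375. Satisfied.


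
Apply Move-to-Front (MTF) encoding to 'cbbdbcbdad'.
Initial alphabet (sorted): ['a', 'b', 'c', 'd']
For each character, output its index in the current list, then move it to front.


MTF encoding:
'c': index 2 in ['a', 'b', 'c', 'd'] -> ['c', 'a', 'b', 'd']
'b': index 2 in ['c', 'a', 'b', 'd'] -> ['b', 'c', 'a', 'd']
'b': index 0 in ['b', 'c', 'a', 'd'] -> ['b', 'c', 'a', 'd']
'd': index 3 in ['b', 'c', 'a', 'd'] -> ['d', 'b', 'c', 'a']
'b': index 1 in ['d', 'b', 'c', 'a'] -> ['b', 'd', 'c', 'a']
'c': index 2 in ['b', 'd', 'c', 'a'] -> ['c', 'b', 'd', 'a']
'b': index 1 in ['c', 'b', 'd', 'a'] -> ['b', 'c', 'd', 'a']
'd': index 2 in ['b', 'c', 'd', 'a'] -> ['d', 'b', 'c', 'a']
'a': index 3 in ['d', 'b', 'c', 'a'] -> ['a', 'd', 'b', 'c']
'd': index 1 in ['a', 'd', 'b', 'c'] -> ['d', 'a', 'b', 'c']


Output: [2, 2, 0, 3, 1, 2, 1, 2, 3, 1]


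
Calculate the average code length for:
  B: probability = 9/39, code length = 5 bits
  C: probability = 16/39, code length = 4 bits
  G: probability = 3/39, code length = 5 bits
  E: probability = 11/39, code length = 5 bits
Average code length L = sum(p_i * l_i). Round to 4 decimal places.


Weighted contributions p_i * l_i:
  B: (9/39) * 5 = 45/39
  C: (16/39) * 4 = 64/39
  G: (3/39) * 5 = 15/39
  E: (11/39) * 5 = 55/39
Sum = (45 + 64 + 15 + 55)/39 = 179/39

L = 179/39 = 4.5897 bits/symbol


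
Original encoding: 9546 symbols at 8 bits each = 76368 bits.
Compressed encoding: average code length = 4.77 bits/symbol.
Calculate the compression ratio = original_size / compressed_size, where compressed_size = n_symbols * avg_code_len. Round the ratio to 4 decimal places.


original_size = n_symbols * orig_bits = 9546 * 8 = 76368 bits
compressed_size = n_symbols * avg_code_len = 9546 * 4.77 = 45534.42 bits
ratio = original_size / compressed_size = 76368 / 45534.42 = 1.6771

Compression ratio = 1.6771


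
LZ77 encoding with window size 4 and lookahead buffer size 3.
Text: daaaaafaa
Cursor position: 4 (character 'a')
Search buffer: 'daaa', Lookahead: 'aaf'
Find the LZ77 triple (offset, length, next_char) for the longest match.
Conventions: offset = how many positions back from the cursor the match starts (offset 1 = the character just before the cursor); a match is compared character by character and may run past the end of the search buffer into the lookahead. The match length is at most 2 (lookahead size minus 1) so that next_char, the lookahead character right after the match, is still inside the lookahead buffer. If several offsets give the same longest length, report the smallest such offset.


Try each offset into the search buffer:
  offset=1 (pos 3, char 'a'): match length 2
  offset=2 (pos 2, char 'a'): match length 2
  offset=3 (pos 1, char 'a'): match length 2
  offset=4 (pos 0, char 'd'): match length 0
Longest match has length 2, found at offsets 1, 2, 3; take the smallest, offset 1.
next_char = character at position 4 + 2 = 6 -> 'f'

Best match: offset=1, length=2 (matching 'aa' starting at position 3)
LZ77 triple: (1, 2, 'f')


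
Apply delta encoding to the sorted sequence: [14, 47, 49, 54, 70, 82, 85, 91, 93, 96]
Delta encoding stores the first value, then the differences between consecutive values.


First value: 14
Deltas:
  47 - 14 = 33
  49 - 47 = 2
  54 - 49 = 5
  70 - 54 = 16
  82 - 70 = 12
  85 - 82 = 3
  91 - 85 = 6
  93 - 91 = 2
  96 - 93 = 3


Delta encoded: [14, 33, 2, 5, 16, 12, 3, 6, 2, 3]


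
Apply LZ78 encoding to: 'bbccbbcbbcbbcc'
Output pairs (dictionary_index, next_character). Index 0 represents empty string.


LZ78 encoding steps:
Dictionary: {0: ''}
Step 1: w='' (idx 0), next='b' -> output (0, 'b'), add 'b' as idx 1
Step 2: w='b' (idx 1), next='c' -> output (1, 'c'), add 'bc' as idx 2
Step 3: w='' (idx 0), next='c' -> output (0, 'c'), add 'c' as idx 3
Step 4: w='b' (idx 1), next='b' -> output (1, 'b'), add 'bb' as idx 4
Step 5: w='c' (idx 3), next='b' -> output (3, 'b'), add 'cb' as idx 5
Step 6: w='bc' (idx 2), next='b' -> output (2, 'b'), add 'bcb' as idx 6
Step 7: w='bc' (idx 2), next='c' -> output (2, 'c'), add 'bcc' as idx 7


Encoded: [(0, 'b'), (1, 'c'), (0, 'c'), (1, 'b'), (3, 'b'), (2, 'b'), (2, 'c')]


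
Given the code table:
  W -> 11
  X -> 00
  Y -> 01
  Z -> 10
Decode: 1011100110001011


Decoding:
10 -> Z
11 -> W
10 -> Z
01 -> Y
10 -> Z
00 -> X
10 -> Z
11 -> W


Result: ZWZYZXZW


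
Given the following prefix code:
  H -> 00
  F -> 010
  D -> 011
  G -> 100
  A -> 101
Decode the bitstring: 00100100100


Decoding step by step:
Bits 00 -> H
Bits 100 -> G
Bits 100 -> G
Bits 100 -> G


Decoded message: HGGG


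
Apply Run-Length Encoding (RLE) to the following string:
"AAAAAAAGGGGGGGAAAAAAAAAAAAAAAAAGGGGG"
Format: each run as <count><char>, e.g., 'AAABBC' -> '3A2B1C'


Scanning runs left to right:
  i=0: run of 'A' x 7 -> '7A'
  i=7: run of 'G' x 7 -> '7G'
  i=14: run of 'A' x 17 -> '17A'
  i=31: run of 'G' x 5 -> '5G'

RLE = 7A7G17A5G


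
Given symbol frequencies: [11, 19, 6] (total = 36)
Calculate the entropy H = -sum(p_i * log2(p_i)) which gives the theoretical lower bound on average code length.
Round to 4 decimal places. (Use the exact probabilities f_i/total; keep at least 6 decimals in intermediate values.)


Per-symbol terms -p_i * log2(p_i) with p_i = f_i/36:
  p = 11/36 = 0.305556: log2(p) = -1.710493, -p*log2(p) = 0.522651
  p = 19/36 = 0.527778: log2(p) = -0.921997, -p*log2(p) = 0.486610
  p = 6/36 = 0.166667: log2(p) = -2.584963, -p*log2(p) = 0.430827
H = 0.522651 + 0.486610 + 0.430827 = 1.440088

H = 1.4401 bits/symbol


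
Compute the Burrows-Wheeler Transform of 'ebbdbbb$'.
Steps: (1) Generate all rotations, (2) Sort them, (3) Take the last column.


Rotations (sorted):
  0: $ebbdbbb -> last char: b
  1: b$ebbdbb -> last char: b
  2: bb$ebbdb -> last char: b
  3: bbb$ebbd -> last char: d
  4: bbdbbb$e -> last char: e
  5: bdbbb$eb -> last char: b
  6: dbbb$ebb -> last char: b
  7: ebbdbbb$ -> last char: $


BWT = bbbdebb$


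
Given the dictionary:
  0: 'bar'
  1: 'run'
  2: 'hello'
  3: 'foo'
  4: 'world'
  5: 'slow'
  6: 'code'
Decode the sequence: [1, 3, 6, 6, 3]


Look up each index in the dictionary:
  1 -> 'run'
  3 -> 'foo'
  6 -> 'code'
  6 -> 'code'
  3 -> 'foo'

Decoded: "run foo code code foo"


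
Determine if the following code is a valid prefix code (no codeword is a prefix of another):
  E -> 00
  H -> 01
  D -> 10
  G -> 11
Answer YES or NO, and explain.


Checking each pair (does one codeword prefix another?):
  E='00' vs H='01': no prefix
  E='00' vs D='10': no prefix
  E='00' vs G='11': no prefix
  H='01' vs E='00': no prefix
  H='01' vs D='10': no prefix
  H='01' vs G='11': no prefix
  D='10' vs E='00': no prefix
  D='10' vs H='01': no prefix
  D='10' vs G='11': no prefix
  G='11' vs E='00': no prefix
  G='11' vs H='01': no prefix
  G='11' vs D='10': no prefix
No violation found over all pairs.

YES -- this is a valid prefix code. No codeword is a prefix of any other codeword.


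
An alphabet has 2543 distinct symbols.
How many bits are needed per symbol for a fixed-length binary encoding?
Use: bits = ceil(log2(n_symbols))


log2(2543) = 11.3123
Bracket: 2^11 = 2048 < 2543 <= 2^12 = 4096
So ceil(log2(2543)) = 12

bits = ceil(log2(2543)) = ceil(11.3123) = 12 bits


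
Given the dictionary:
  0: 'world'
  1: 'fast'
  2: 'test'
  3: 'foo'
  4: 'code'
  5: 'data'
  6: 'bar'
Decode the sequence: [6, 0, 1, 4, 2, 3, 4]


Look up each index in the dictionary:
  6 -> 'bar'
  0 -> 'world'
  1 -> 'fast'
  4 -> 'code'
  2 -> 'test'
  3 -> 'foo'
  4 -> 'code'

Decoded: "bar world fast code test foo code"


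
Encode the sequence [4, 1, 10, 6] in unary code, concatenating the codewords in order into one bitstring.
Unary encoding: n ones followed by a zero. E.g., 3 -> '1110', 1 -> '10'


Encode each number as n ones followed by a terminating 0:
  4 -> 11110 (5 bits)
  1 -> 10 (2 bits)
  10 -> 11111111110 (11 bits)
  6 -> 1111110 (7 bits)
Total length = 5 + 2 + 11 + 7 = 25 bits.

Unary([4, 1, 10, 6]) = 1111010111111111101111110 (25 bits)


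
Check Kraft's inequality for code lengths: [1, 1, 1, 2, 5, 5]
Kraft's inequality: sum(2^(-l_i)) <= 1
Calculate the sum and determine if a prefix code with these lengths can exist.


Sum = 2^(-1) + 2^(-1) + 2^(-1) + 2^(-2) + 2^(-5) + 2^(-5)
    = 0.5 + 0.5 + 0.5 + 0.25 + 0.03125 + 0.03125
    = 58/32 = 1.8125
Since 1.8125 > 1, Kraft's inequality is NOT satisfied.
A prefix code with these lengths CANNOT exist.

Kraft sum = 1.8125. Not satisfied.


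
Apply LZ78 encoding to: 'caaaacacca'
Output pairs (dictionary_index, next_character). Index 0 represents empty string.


LZ78 encoding steps:
Dictionary: {0: ''}
Step 1: w='' (idx 0), next='c' -> output (0, 'c'), add 'c' as idx 1
Step 2: w='' (idx 0), next='a' -> output (0, 'a'), add 'a' as idx 2
Step 3: w='a' (idx 2), next='a' -> output (2, 'a'), add 'aa' as idx 3
Step 4: w='a' (idx 2), next='c' -> output (2, 'c'), add 'ac' as idx 4
Step 5: w='ac' (idx 4), next='c' -> output (4, 'c'), add 'acc' as idx 5
Step 6: w='a' (idx 2), end of input -> output (2, '')


Encoded: [(0, 'c'), (0, 'a'), (2, 'a'), (2, 'c'), (4, 'c'), (2, '')]


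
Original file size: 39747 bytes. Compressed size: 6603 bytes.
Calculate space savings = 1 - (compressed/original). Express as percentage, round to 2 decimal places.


ratio = compressed/original = 6603/39747 = 0.166126
savings = 1 - ratio = 1 - 0.166126 = 0.833874
as a percentage: 0.833874 * 100 = 83.39%

Space savings = 1 - 6603/39747 = 83.39%


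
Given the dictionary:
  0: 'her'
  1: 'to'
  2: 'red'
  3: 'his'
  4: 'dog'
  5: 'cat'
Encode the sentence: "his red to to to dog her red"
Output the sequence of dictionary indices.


Look up each word in the dictionary:
  'his' -> 3
  'red' -> 2
  'to' -> 1
  'to' -> 1
  'to' -> 1
  'dog' -> 4
  'her' -> 0
  'red' -> 2

Encoded: [3, 2, 1, 1, 1, 4, 0, 2]


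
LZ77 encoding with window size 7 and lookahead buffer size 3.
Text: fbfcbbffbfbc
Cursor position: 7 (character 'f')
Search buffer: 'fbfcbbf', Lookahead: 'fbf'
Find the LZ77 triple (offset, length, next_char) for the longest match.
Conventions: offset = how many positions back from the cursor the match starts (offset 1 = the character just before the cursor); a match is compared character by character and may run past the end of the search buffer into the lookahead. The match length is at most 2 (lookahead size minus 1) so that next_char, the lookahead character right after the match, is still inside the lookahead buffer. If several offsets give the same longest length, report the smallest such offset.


Try each offset into the search buffer:
  offset=1 (pos 6, char 'f'): match length 1
  offset=2 (pos 5, char 'b'): match length 0
  offset=3 (pos 4, char 'b'): match length 0
  offset=4 (pos 3, char 'c'): match length 0
  offset=5 (pos 2, char 'f'): match length 1
  offset=6 (pos 1, char 'b'): match length 0
  offset=7 (pos 0, char 'f'): match length 2
Longest match has length 2 at offset 7.
next_char = character at position 7 + 2 = 9 -> 'f'

Best match: offset=7, length=2 (matching 'fb' starting at position 0)
LZ77 triple: (7, 2, 'f')


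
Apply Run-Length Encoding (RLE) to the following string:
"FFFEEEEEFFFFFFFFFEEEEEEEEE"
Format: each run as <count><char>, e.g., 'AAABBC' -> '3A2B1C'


Scanning runs left to right:
  i=0: run of 'F' x 3 -> '3F'
  i=3: run of 'E' x 5 -> '5E'
  i=8: run of 'F' x 9 -> '9F'
  i=17: run of 'E' x 9 -> '9E'

RLE = 3F5E9F9E


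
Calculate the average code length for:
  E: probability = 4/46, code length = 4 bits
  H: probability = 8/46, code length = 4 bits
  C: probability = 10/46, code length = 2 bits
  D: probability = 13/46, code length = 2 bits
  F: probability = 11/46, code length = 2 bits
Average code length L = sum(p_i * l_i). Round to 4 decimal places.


Weighted contributions p_i * l_i:
  E: (4/46) * 4 = 16/46
  H: (8/46) * 4 = 32/46
  C: (10/46) * 2 = 20/46
  D: (13/46) * 2 = 26/46
  F: (11/46) * 2 = 22/46
Sum = (16 + 32 + 20 + 26 + 22)/46 = 116/46

L = 116/46 = 2.5217 bits/symbol


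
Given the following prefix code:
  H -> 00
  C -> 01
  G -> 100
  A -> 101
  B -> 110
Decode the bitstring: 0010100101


Decoding step by step:
Bits 00 -> H
Bits 101 -> A
Bits 00 -> H
Bits 101 -> A


Decoded message: HAHA


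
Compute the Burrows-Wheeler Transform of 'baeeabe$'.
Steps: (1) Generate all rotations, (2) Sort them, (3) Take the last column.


Rotations (sorted):
  0: $baeeabe -> last char: e
  1: abe$baee -> last char: e
  2: aeeabe$b -> last char: b
  3: baeeabe$ -> last char: $
  4: be$baeea -> last char: a
  5: e$baeeab -> last char: b
  6: eabe$bae -> last char: e
  7: eeabe$ba -> last char: a


BWT = eeb$abea


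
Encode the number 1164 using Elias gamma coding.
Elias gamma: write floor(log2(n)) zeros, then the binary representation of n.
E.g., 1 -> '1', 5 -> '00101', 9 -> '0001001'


num_bits = floor(log2(1164)) + 1 = 11
leading_zeros = num_bits - 1 = 10
binary(1164) = 10010001100

Elias gamma(1164) = '0000000000' + '10010001100' = 000000000010010001100 (21 bits)


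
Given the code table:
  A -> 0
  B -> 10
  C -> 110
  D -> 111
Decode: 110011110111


Decoding:
110 -> C
0 -> A
111 -> D
10 -> B
111 -> D


Result: CADBD


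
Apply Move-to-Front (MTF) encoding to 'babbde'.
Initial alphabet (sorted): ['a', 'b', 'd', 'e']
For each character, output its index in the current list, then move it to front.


MTF encoding:
'b': index 1 in ['a', 'b', 'd', 'e'] -> ['b', 'a', 'd', 'e']
'a': index 1 in ['b', 'a', 'd', 'e'] -> ['a', 'b', 'd', 'e']
'b': index 1 in ['a', 'b', 'd', 'e'] -> ['b', 'a', 'd', 'e']
'b': index 0 in ['b', 'a', 'd', 'e'] -> ['b', 'a', 'd', 'e']
'd': index 2 in ['b', 'a', 'd', 'e'] -> ['d', 'b', 'a', 'e']
'e': index 3 in ['d', 'b', 'a', 'e'] -> ['e', 'd', 'b', 'a']


Output: [1, 1, 1, 0, 2, 3]


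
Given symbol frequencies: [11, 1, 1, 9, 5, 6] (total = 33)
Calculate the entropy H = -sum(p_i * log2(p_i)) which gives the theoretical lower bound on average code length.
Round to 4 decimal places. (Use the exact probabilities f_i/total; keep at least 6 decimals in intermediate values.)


Per-symbol terms -p_i * log2(p_i) with p_i = f_i/33:
  p = 11/33 = 0.333333: log2(p) = -1.584963, -p*log2(p) = 0.528321
  p = 1/33 = 0.030303: log2(p) = -5.044394, -p*log2(p) = 0.152860
  p = 1/33 = 0.030303: log2(p) = -5.044394, -p*log2(p) = 0.152860
  p = 9/33 = 0.272727: log2(p) = -1.874469, -p*log2(p) = 0.511219
  p = 5/33 = 0.151515: log2(p) = -2.722466, -p*log2(p) = 0.412495
  p = 6/33 = 0.181818: log2(p) = -2.459432, -p*log2(p) = 0.447169
H = 0.528321 + 0.152860 + 0.152860 + 0.511219 + 0.412495 + 0.447169 = 2.204924

H = 2.2049 bits/symbol


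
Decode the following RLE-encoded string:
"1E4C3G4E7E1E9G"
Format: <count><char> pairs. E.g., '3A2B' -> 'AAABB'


Expanding each <count><char> pair:
  1E -> 'E'
  4C -> 'CCCC'
  3G -> 'GGG'
  4E -> 'EEEE'
  7E -> 'EEEEEEE'
  1E -> 'E'
  9G -> 'GGGGGGGGG'

Decoded = ECCCCGGGEEEEEEEEEEEEGGGGGGGGG


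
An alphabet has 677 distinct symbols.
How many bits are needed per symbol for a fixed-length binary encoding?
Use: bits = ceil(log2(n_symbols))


log2(677) = 9.403
Bracket: 2^9 = 512 < 677 <= 2^10 = 1024
So ceil(log2(677)) = 10

bits = ceil(log2(677)) = ceil(9.403) = 10 bits


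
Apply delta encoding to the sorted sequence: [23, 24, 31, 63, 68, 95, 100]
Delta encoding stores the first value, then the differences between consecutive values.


First value: 23
Deltas:
  24 - 23 = 1
  31 - 24 = 7
  63 - 31 = 32
  68 - 63 = 5
  95 - 68 = 27
  100 - 95 = 5


Delta encoded: [23, 1, 7, 32, 5, 27, 5]


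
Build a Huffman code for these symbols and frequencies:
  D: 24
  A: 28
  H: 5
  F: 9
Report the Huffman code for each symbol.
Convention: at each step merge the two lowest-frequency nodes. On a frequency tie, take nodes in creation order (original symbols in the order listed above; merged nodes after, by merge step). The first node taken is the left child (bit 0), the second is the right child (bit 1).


Huffman tree construction:
Step 1: Merge H(5) + F(9) = 14
Step 2: Merge (H+F)(14) + D(24) = 38
Step 3: Merge A(28) + ((H+F)+D)(38) = 66
Read each symbol's code off the tree from the root (left child = 0, right child = 1).

Codes:
  D: 11 (length 2)
  A: 0 (length 1)
  H: 100 (length 3)
  F: 101 (length 3)
Average code length: 118/66 = 1.7879 bits/symbol


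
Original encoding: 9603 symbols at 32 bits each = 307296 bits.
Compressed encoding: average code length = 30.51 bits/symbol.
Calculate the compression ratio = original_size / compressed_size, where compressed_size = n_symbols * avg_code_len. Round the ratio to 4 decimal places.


original_size = n_symbols * orig_bits = 9603 * 32 = 307296 bits
compressed_size = n_symbols * avg_code_len = 9603 * 30.51 = 292987.53 bits
ratio = original_size / compressed_size = 307296 / 292987.53 = 1.0488

Compression ratio = 1.0488


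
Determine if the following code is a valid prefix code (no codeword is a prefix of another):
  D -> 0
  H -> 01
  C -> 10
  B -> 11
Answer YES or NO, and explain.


Checking each pair (does one codeword prefix another?):
  D='0' vs H='01': prefix -- VIOLATION

NO -- this is NOT a valid prefix code. D (0) is a prefix of H (01).


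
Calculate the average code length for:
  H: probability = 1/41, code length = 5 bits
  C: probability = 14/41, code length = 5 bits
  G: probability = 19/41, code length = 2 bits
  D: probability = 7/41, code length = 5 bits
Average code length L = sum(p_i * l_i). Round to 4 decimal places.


Weighted contributions p_i * l_i:
  H: (1/41) * 5 = 5/41
  C: (14/41) * 5 = 70/41
  G: (19/41) * 2 = 38/41
  D: (7/41) * 5 = 35/41
Sum = (5 + 70 + 38 + 35)/41 = 148/41

L = 148/41 = 3.6098 bits/symbol


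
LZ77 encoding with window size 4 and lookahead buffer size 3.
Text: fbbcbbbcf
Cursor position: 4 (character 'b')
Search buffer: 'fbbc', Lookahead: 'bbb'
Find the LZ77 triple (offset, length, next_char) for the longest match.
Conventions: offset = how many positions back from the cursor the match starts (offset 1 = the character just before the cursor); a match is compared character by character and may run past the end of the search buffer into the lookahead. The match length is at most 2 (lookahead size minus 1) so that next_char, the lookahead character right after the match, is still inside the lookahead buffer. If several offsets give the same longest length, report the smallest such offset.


Try each offset into the search buffer:
  offset=1 (pos 3, char 'c'): match length 0
  offset=2 (pos 2, char 'b'): match length 1
  offset=3 (pos 1, char 'b'): match length 2
  offset=4 (pos 0, char 'f'): match length 0
Longest match has length 2 at offset 3.
next_char = character at position 4 + 2 = 6 -> 'b'

Best match: offset=3, length=2 (matching 'bb' starting at position 1)
LZ77 triple: (3, 2, 'b')


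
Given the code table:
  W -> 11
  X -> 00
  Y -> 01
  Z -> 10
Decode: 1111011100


Decoding:
11 -> W
11 -> W
01 -> Y
11 -> W
00 -> X


Result: WWYWX


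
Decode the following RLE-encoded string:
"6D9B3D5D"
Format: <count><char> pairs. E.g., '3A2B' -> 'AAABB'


Expanding each <count><char> pair:
  6D -> 'DDDDDD'
  9B -> 'BBBBBBBBB'
  3D -> 'DDD'
  5D -> 'DDDDD'

Decoded = DDDDDDBBBBBBBBBDDDDDDDD


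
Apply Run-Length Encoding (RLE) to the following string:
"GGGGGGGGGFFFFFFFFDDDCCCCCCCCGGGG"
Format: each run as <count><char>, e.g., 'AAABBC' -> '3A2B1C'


Scanning runs left to right:
  i=0: run of 'G' x 9 -> '9G'
  i=9: run of 'F' x 8 -> '8F'
  i=17: run of 'D' x 3 -> '3D'
  i=20: run of 'C' x 8 -> '8C'
  i=28: run of 'G' x 4 -> '4G'

RLE = 9G8F3D8C4G


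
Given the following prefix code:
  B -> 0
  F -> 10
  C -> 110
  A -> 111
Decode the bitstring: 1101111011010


Decoding step by step:
Bits 110 -> C
Bits 111 -> A
Bits 10 -> F
Bits 110 -> C
Bits 10 -> F


Decoded message: CAFCF


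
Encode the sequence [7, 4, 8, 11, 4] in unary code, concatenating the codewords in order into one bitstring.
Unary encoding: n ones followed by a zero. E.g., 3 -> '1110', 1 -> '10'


Encode each number as n ones followed by a terminating 0:
  7 -> 11111110 (8 bits)
  4 -> 11110 (5 bits)
  8 -> 111111110 (9 bits)
  11 -> 111111111110 (12 bits)
  4 -> 11110 (5 bits)
Total length = 8 + 5 + 9 + 12 + 5 = 39 bits.

Unary([7, 4, 8, 11, 4]) = 111111101111011111111011111111111011110 (39 bits)


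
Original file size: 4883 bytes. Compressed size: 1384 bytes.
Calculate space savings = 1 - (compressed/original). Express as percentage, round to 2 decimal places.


ratio = compressed/original = 1384/4883 = 0.283432
savings = 1 - ratio = 1 - 0.283432 = 0.716568
as a percentage: 0.716568 * 100 = 71.66%

Space savings = 1 - 1384/4883 = 71.66%


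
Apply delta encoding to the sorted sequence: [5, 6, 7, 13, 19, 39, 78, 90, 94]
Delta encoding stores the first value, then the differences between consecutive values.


First value: 5
Deltas:
  6 - 5 = 1
  7 - 6 = 1
  13 - 7 = 6
  19 - 13 = 6
  39 - 19 = 20
  78 - 39 = 39
  90 - 78 = 12
  94 - 90 = 4


Delta encoded: [5, 1, 1, 6, 6, 20, 39, 12, 4]


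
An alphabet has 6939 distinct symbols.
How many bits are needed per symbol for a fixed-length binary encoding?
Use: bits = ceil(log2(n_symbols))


log2(6939) = 12.7605
Bracket: 2^12 = 4096 < 6939 <= 2^13 = 8192
So ceil(log2(6939)) = 13

bits = ceil(log2(6939)) = ceil(12.7605) = 13 bits


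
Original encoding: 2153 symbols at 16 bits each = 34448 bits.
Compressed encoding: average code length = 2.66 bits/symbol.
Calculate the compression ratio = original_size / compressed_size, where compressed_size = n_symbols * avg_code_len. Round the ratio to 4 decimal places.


original_size = n_symbols * orig_bits = 2153 * 16 = 34448 bits
compressed_size = n_symbols * avg_code_len = 2153 * 2.66 = 5726.98 bits
ratio = original_size / compressed_size = 34448 / 5726.98 = 6.015

Compression ratio = 6.015


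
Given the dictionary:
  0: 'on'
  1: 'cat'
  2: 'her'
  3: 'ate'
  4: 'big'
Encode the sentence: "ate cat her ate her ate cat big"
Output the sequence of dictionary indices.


Look up each word in the dictionary:
  'ate' -> 3
  'cat' -> 1
  'her' -> 2
  'ate' -> 3
  'her' -> 2
  'ate' -> 3
  'cat' -> 1
  'big' -> 4

Encoded: [3, 1, 2, 3, 2, 3, 1, 4]


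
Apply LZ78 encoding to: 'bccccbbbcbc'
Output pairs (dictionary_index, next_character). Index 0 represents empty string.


LZ78 encoding steps:
Dictionary: {0: ''}
Step 1: w='' (idx 0), next='b' -> output (0, 'b'), add 'b' as idx 1
Step 2: w='' (idx 0), next='c' -> output (0, 'c'), add 'c' as idx 2
Step 3: w='c' (idx 2), next='c' -> output (2, 'c'), add 'cc' as idx 3
Step 4: w='c' (idx 2), next='b' -> output (2, 'b'), add 'cb' as idx 4
Step 5: w='b' (idx 1), next='b' -> output (1, 'b'), add 'bb' as idx 5
Step 6: w='cb' (idx 4), next='c' -> output (4, 'c'), add 'cbc' as idx 6


Encoded: [(0, 'b'), (0, 'c'), (2, 'c'), (2, 'b'), (1, 'b'), (4, 'c')]


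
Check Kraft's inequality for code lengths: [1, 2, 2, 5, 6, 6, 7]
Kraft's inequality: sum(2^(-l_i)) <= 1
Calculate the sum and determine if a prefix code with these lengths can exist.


Sum = 2^(-1) + 2^(-2) + 2^(-2) + 2^(-5) + 2^(-6) + 2^(-6) + 2^(-7)
    = 0.5 + 0.25 + 0.25 + 0.03125 + 0.015625 + 0.015625 + 0.0078125
    = 137/128 = 1.0703125
Since 1.0703125 > 1, Kraft's inequality is NOT satisfied.
A prefix code with these lengths CANNOT exist.

Kraft sum = 1.0703125. Not satisfied.


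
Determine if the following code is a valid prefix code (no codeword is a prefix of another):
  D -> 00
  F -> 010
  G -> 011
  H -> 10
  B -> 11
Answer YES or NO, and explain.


Checking each pair (does one codeword prefix another?):
  D='00' vs F='010': no prefix
  D='00' vs G='011': no prefix
  D='00' vs H='10': no prefix
  D='00' vs B='11': no prefix
  F='010' vs D='00': no prefix
  F='010' vs G='011': no prefix
  F='010' vs H='10': no prefix
  F='010' vs B='11': no prefix
  G='011' vs D='00': no prefix
  G='011' vs F='010': no prefix
  G='011' vs H='10': no prefix
  G='011' vs B='11': no prefix
  H='10' vs D='00': no prefix
  H='10' vs F='010': no prefix
  H='10' vs G='011': no prefix
  H='10' vs B='11': no prefix
  B='11' vs D='00': no prefix
  B='11' vs F='010': no prefix
  B='11' vs G='011': no prefix
  B='11' vs H='10': no prefix
No violation found over all pairs.

YES -- this is a valid prefix code. No codeword is a prefix of any other codeword.


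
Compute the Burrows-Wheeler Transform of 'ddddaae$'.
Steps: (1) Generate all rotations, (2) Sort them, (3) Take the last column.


Rotations (sorted):
  0: $ddddaae -> last char: e
  1: aae$dddd -> last char: d
  2: ae$dddda -> last char: a
  3: daae$ddd -> last char: d
  4: ddaae$dd -> last char: d
  5: dddaae$d -> last char: d
  6: ddddaae$ -> last char: $
  7: e$ddddaa -> last char: a


BWT = edaddd$a


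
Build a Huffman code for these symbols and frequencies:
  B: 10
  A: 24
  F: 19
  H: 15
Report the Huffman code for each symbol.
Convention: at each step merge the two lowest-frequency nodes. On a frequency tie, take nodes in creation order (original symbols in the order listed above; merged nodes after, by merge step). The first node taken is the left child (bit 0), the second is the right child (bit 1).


Huffman tree construction:
Step 1: Merge B(10) + H(15) = 25
Step 2: Merge F(19) + A(24) = 43
Step 3: Merge (B+H)(25) + (F+A)(43) = 68
Read each symbol's code off the tree from the root (left child = 0, right child = 1).

Codes:
  B: 00 (length 2)
  A: 11 (length 2)
  F: 10 (length 2)
  H: 01 (length 2)
Average code length: 136/68 = 2.0000 bits/symbol


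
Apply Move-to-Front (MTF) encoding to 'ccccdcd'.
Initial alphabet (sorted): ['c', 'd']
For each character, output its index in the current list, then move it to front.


MTF encoding:
'c': index 0 in ['c', 'd'] -> ['c', 'd']
'c': index 0 in ['c', 'd'] -> ['c', 'd']
'c': index 0 in ['c', 'd'] -> ['c', 'd']
'c': index 0 in ['c', 'd'] -> ['c', 'd']
'd': index 1 in ['c', 'd'] -> ['d', 'c']
'c': index 1 in ['d', 'c'] -> ['c', 'd']
'd': index 1 in ['c', 'd'] -> ['d', 'c']


Output: [0, 0, 0, 0, 1, 1, 1]


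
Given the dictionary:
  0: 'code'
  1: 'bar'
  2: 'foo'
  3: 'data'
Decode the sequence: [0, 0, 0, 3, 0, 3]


Look up each index in the dictionary:
  0 -> 'code'
  0 -> 'code'
  0 -> 'code'
  3 -> 'data'
  0 -> 'code'
  3 -> 'data'

Decoded: "code code code data code data"


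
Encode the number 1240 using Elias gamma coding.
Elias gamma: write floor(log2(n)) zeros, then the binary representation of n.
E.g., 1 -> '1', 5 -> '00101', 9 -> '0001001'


num_bits = floor(log2(1240)) + 1 = 11
leading_zeros = num_bits - 1 = 10
binary(1240) = 10011011000

Elias gamma(1240) = '0000000000' + '10011011000' = 000000000010011011000 (21 bits)


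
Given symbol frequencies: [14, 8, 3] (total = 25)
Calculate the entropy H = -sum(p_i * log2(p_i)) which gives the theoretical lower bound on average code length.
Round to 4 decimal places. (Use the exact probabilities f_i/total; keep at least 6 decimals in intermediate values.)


Per-symbol terms -p_i * log2(p_i) with p_i = f_i/25:
  p = 14/25 = 0.560000: log2(p) = -0.836501, -p*log2(p) = 0.468441
  p = 8/25 = 0.320000: log2(p) = -1.643856, -p*log2(p) = 0.526034
  p = 3/25 = 0.120000: log2(p) = -3.058894, -p*log2(p) = 0.367067
H = 0.468441 + 0.526034 + 0.367067 = 1.361542

H = 1.3615 bits/symbol
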